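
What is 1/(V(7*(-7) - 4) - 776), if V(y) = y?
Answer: -1/829 ≈ -0.0012063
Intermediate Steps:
1/(V(7*(-7) - 4) - 776) = 1/((7*(-7) - 4) - 776) = 1/((-49 - 4) - 776) = 1/(-53 - 776) = 1/(-829) = -1/829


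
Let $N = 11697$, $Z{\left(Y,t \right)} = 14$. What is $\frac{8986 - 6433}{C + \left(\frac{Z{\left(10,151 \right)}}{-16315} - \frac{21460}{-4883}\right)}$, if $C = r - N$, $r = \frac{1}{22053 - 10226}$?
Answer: $- \frac{2405465951623995}{11016907740208684} \approx -0.21834$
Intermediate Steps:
$r = \frac{1}{11827} \approx 8.4552 \cdot 10^{-5}$
$C = - \frac{138340418}{11827}$ ($C = \frac{1}{11827} - 11697 = - \frac{138340418}{11827} \approx -11697.0$)
$\frac{8986 - 6433}{C + \left(\frac{Z{\left(10,151 \right)}}{-16315} - \frac{21460}{-4883}\right)} = \frac{8986 - 6433}{- \frac{138340418}{11827} + \left(\frac{14}{-16315} - \frac{21460}{-4883}\right)} = \frac{2553}{- \frac{138340418}{11827} + \left(14 \left(- \frac{1}{16315}\right) - - \frac{21460}{4883}\right)} = \frac{2553}{- \frac{138340418}{11827} + \left(- \frac{14}{16315} + \frac{21460}{4883}\right)} = \frac{2553}{- \frac{138340418}{11827} + \frac{350051538}{79666145}} = \frac{2553}{- \frac{11016907740208684}{942211496915}} = 2553 \left(- \frac{942211496915}{11016907740208684}\right) = - \frac{2405465951623995}{11016907740208684}$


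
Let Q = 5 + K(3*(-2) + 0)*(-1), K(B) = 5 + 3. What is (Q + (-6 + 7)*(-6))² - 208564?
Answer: -208483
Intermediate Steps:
K(B) = 8
Q = -3 (Q = 5 + 8*(-1) = 5 - 8 = -3)
(Q + (-6 + 7)*(-6))² - 208564 = (-3 + (-6 + 7)*(-6))² - 208564 = (-3 + 1*(-6))² - 208564 = (-3 - 6)² - 208564 = (-9)² - 208564 = 81 - 208564 = -208483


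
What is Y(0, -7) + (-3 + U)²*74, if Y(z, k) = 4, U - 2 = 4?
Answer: 670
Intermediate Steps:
U = 6 (U = 2 + 4 = 6)
Y(0, -7) + (-3 + U)²*74 = 4 + (-3 + 6)²*74 = 4 + 3²*74 = 4 + 9*74 = 4 + 666 = 670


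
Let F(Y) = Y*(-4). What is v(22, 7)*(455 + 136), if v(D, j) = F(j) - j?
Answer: -20685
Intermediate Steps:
F(Y) = -4*Y
v(D, j) = -5*j (v(D, j) = -4*j - j = -5*j)
v(22, 7)*(455 + 136) = (-5*7)*(455 + 136) = -35*591 = -20685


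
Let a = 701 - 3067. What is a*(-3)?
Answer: 7098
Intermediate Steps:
a = -2366
a*(-3) = -2366*(-3) = 7098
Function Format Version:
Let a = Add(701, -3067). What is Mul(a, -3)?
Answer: 7098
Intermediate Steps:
a = -2366
Mul(a, -3) = Mul(-2366, -3) = 7098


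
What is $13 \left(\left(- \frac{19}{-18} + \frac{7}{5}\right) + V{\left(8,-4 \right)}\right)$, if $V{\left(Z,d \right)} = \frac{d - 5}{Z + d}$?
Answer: $\frac{481}{180} \approx 2.6722$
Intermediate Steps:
$V{\left(Z,d \right)} = \frac{-5 + d}{Z + d}$
$13 \left(\left(- \frac{19}{-18} + \frac{7}{5}\right) + V{\left(8,-4 \right)}\right) = 13 \left(\left(- \frac{19}{-18} + \frac{7}{5}\right) + \frac{-5 - 4}{8 - 4}\right) = 13 \left(\left(\left(-19\right) \left(- \frac{1}{18}\right) + 7 \cdot \frac{1}{5}\right) + \frac{1}{4} \left(-9\right)\right) = 13 \left(\left(\frac{19}{18} + \frac{7}{5}\right) + \frac{1}{4} \left(-9\right)\right) = 13 \left(\frac{221}{90} - \frac{9}{4}\right) = 13 \cdot \frac{37}{180} = \frac{481}{180}$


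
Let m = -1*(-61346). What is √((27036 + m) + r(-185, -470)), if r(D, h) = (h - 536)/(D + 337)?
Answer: 3*√14179339/38 ≈ 297.28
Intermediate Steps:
r(D, h) = (-536 + h)/(337 + D)
m = 61346
√((27036 + m) + r(-185, -470)) = √((27036 + 61346) + (-536 - 470)/(337 - 185)) = √(88382 - 1006/152) = √(88382 + (1/152)*(-1006)) = √(88382 - 503/76) = √(6716529/76) = 3*√14179339/38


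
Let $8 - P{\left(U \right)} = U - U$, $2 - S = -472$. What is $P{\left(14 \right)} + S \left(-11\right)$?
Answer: $-5206$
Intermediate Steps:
$S = 474$ ($S = 2 - -472 = 2 + 472 = 474$)
$P{\left(U \right)} = 8$ ($P{\left(U \right)} = 8 - \left(U - U\right) = 8 - 0 = 8 + 0 = 8$)
$P{\left(14 \right)} + S \left(-11\right) = 8 + 474 \left(-11\right) = 8 - 5214 = -5206$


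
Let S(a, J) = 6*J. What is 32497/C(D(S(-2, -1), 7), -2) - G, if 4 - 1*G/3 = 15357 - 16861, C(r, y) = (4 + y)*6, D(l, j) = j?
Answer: -21791/12 ≈ -1815.9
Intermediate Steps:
C(r, y) = 24 + 6*y
G = 4524 (G = 12 - 3*(15357 - 16861) = 12 - 3*(-1504) = 12 + 4512 = 4524)
32497/C(D(S(-2, -1), 7), -2) - G = 32497/(24 + 6*(-2)) - 1*4524 = 32497/(24 - 12) - 4524 = 32497/12 - 4524 = -21791/12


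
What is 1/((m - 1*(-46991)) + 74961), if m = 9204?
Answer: 1/131156 ≈ 7.6245e-6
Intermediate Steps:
1/((m - 1*(-46991)) + 74961) = 1/((9204 - 1*(-46991)) + 74961) = 1/((9204 + 46991) + 74961) = 1/(56195 + 74961) = 1/131156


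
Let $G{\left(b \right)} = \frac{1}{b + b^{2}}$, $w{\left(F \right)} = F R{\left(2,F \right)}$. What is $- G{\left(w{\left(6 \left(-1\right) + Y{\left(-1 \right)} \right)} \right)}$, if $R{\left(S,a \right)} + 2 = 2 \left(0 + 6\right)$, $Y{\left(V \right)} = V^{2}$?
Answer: $- \frac{1}{2450} \approx -0.00040816$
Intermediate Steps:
$R{\left(S,a \right)} = 10$ ($R{\left(S,a \right)} = -2 + 2 \left(0 + 6\right) = -2 + 2 \cdot 6 = -2 + 12 = 10$)
$w{\left(F \right)} = 10 F$ ($w{\left(F \right)} = F 10 = 10 F$)
$- G{\left(w{\left(6 \left(-1\right) + Y{\left(-1 \right)} \right)} \right)} = - \frac{1}{10 \left(6 \left(-1\right) + \left(-1\right)^{2}\right) \left(1 + 10 \left(6 \left(-1\right) + \left(-1\right)^{2}\right)\right)} = - \frac{1}{10 \left(-6 + 1\right) \left(1 + 10 \left(-6 + 1\right)\right)} = - \frac{1}{10 \left(-5\right) \left(1 + 10 \left(-5\right)\right)} = - \frac{1}{\left(-50\right) \left(1 - 50\right)} = - \frac{-1}{50 \left(-49\right)} = - \frac{\left(-1\right) \left(-1\right)}{50 \cdot 49} = \left(-1\right) \frac{1}{2450} = - \frac{1}{2450}$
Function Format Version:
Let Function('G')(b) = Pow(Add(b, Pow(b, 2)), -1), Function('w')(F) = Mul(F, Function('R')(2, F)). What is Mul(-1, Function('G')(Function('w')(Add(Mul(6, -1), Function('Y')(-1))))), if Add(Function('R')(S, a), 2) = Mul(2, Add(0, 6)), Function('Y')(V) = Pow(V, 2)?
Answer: Rational(-1, 2450) ≈ -0.00040816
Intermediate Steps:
Function('R')(S, a) = 10 (Function('R')(S, a) = Add(-2, Mul(2, Add(0, 6))) = Add(-2, Mul(2, 6)) = Add(-2, 12) = 10)
Function('w')(F) = Mul(10, F) (Function('w')(F) = Mul(F, 10) = Mul(10, F))
Mul(-1, Function('G')(Function('w')(Add(Mul(6, -1), Function('Y')(-1))))) = Mul(-1, Mul(Pow(Mul(10, Add(Mul(6, -1), Pow(-1, 2))), -1), Pow(Add(1, Mul(10, Add(Mul(6, -1), Pow(-1, 2)))), -1))) = Mul(-1, Mul(Pow(Mul(10, Add(-6, 1)), -1), Pow(Add(1, Mul(10, Add(-6, 1))), -1))) = Mul(-1, Mul(Pow(Mul(10, -5), -1), Pow(Add(1, Mul(10, -5)), -1))) = Mul(-1, Mul(Pow(-50, -1), Pow(Add(1, -50), -1))) = Mul(-1, Mul(Rational(-1, 50), Pow(-49, -1))) = Mul(-1, Mul(Rational(-1, 50), Rational(-1, 49))) = Mul(-1, Rational(1, 2450)) = Rational(-1, 2450)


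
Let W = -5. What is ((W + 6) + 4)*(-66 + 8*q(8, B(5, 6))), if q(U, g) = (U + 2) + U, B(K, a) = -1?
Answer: 390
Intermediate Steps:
q(U, g) = 2 + 2*U (q(U, g) = (2 + U) + U = 2 + 2*U)
((W + 6) + 4)*(-66 + 8*q(8, B(5, 6))) = ((-5 + 6) + 4)*(-66 + 8*(2 + 2*8)) = (1 + 4)*(-66 + 8*(2 + 16)) = 5*(-66 + 8*18) = 5*(-66 + 144) = 5*78 = 390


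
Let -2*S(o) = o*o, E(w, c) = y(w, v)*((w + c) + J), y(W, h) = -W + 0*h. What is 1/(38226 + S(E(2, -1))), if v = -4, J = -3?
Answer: 1/38218 ≈ 2.6166e-5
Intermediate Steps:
y(W, h) = -W (y(W, h) = -W + 0 = -W)
E(w, c) = -w*(-3 + c + w) (E(w, c) = (-w)*((w + c) - 3) = (-w)*((c + w) - 3) = (-w)*(-3 + c + w) = -w*(-3 + c + w))
S(o) = -o²/2 (S(o) = -o*o/2 = -o²/2)
1/(38226 + S(E(2, -1))) = 1/(38226 - 4*(3 - 1*(-1) - 1*2)²/2) = 1/(38226 - 4*(3 + 1 - 2)²/2) = 1/(38226 - (2*2)²/2) = 1/(38226 - ½*4²) = 1/(38226 - ½*16) = 1/(38226 - 8) = 1/38218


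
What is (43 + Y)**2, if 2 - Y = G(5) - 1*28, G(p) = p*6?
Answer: 1849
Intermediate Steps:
G(p) = 6*p
Y = 0 (Y = 2 - (6*5 - 1*28) = 2 - (30 - 28) = 2 - 1*2 = 2 - 2 = 0)
(43 + Y)**2 = (43 + 0)**2 = 43**2 = 1849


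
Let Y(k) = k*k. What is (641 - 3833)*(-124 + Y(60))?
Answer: -11095392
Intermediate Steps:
Y(k) = k²
(641 - 3833)*(-124 + Y(60)) = (641 - 3833)*(-124 + 60²) = -3192*(-124 + 3600) = -3192*3476 = -11095392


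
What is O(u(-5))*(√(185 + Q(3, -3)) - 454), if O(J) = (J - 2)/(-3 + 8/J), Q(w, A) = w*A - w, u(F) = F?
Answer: -15890/23 + 35*√173/23 ≈ -670.85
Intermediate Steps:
Q(w, A) = -w + A*w (Q(w, A) = A*w - w = -w + A*w)
O(J) = (-2 + J)/(-3 + 8/J)
O(u(-5))*(√(185 + Q(3, -3)) - 454) = (-5*(2 - 1*(-5))/(-8 + 3*(-5)))*(√(185 + 3*(-1 - 3)) - 454) = (-5*(2 + 5)/(-8 - 15))*(√(185 + 3*(-4)) - 454) = (-5*7/(-23))*(√(185 - 12) - 454) = (-5*(-1/23)*7)*(√173 - 454) = 35*(-454 + √173)/23 = -15890/23 + 35*√173/23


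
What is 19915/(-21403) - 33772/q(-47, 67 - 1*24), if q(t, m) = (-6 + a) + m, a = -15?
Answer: -361630123/235433 ≈ -1536.0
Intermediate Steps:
q(t, m) = -21 + m (q(t, m) = (-6 - 15) + m = -21 + m)
19915/(-21403) - 33772/q(-47, 67 - 1*24) = 19915/(-21403) - 33772/(-21 + (67 - 1*24)) = 19915*(-1/21403) - 33772/(-21 + (67 - 24)) = -19915/21403 - 33772/(-21 + 43) = -19915/21403 - 33772/22 = -19915/21403 - 33772*1/22 = -19915/21403 - 16886/11 = -361630123/235433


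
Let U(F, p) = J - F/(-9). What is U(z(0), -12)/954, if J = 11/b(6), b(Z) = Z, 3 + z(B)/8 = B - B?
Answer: -5/5724 ≈ -0.00087352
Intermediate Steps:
z(B) = -24 (z(B) = -24 + 8*(B - B) = -24 + 8*0 = -24 + 0 = -24)
J = 11/6 ≈ 1.8333
U(F, p) = 11/6 + F/9 (U(F, p) = 11/6 - F/(-9) = 11/6 - F*(-1)/9 = 11/6 - (-1)*F/9 = 11/6 + F/9)
U(z(0), -12)/954 = (11/6 + (⅑)*(-24))/954 = (11/6 - 8/3)*(1/954) = -⅚*1/954 = -5/5724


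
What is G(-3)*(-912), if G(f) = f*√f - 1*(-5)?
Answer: -4560 + 2736*I*√3 ≈ -4560.0 + 4738.9*I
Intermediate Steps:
G(f) = 5 + f^(3/2) (G(f) = f^(3/2) + 5 = 5 + f^(3/2))
G(-3)*(-912) = (5 + (-3)^(3/2))*(-912) = (5 - 3*I*√3)*(-912) = -4560 + 2736*I*√3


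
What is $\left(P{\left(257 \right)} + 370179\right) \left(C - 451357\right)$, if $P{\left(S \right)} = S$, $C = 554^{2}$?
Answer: $-53506146276$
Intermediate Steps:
$C = 306916$
$\left(P{\left(257 \right)} + 370179\right) \left(C - 451357\right) = \left(257 + 370179\right) \left(306916 - 451357\right) = 370436 \left(-144441\right) = -53506146276$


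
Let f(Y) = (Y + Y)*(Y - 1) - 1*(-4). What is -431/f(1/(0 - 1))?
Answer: -431/8 ≈ -53.875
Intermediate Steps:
f(Y) = 4 + 2*Y*(-1 + Y) (f(Y) = (2*Y)*(-1 + Y) + 4 = 2*Y*(-1 + Y) + 4 = 4 + 2*Y*(-1 + Y))
-431/f(1/(0 - 1)) = -431/(4 - 2/(0 - 1) + 2*(1/(0 - 1))**2) = -431/(4 - 2/(-1) + 2*(1/(-1))**2) = -431/(4 - 2*(-1) + 2*(-1)**2) = -431/(4 + 2 + 2*1) = -431/(4 + 2 + 2) = -431/8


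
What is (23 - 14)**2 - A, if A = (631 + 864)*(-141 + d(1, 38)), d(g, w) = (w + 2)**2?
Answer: -2181124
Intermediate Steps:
d(g, w) = (2 + w)**2
A = 2181205 (A = (631 + 864)*(-141 + (2 + 38)**2) = 1495*(-141 + 40**2) = 1495*(-141 + 1600) = 1495*1459 = 2181205)
(23 - 14)**2 - A = (23 - 14)**2 - 1*2181205 = 9**2 - 2181205 = 81 - 2181205 = -2181124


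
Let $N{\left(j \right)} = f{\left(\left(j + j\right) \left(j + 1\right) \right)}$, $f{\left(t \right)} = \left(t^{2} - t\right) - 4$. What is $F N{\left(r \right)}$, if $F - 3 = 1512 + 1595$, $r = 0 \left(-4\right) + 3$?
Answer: $1704280$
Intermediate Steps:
$r = 3$ ($r = 0 + 3 = 3$)
$f{\left(t \right)} = -4 + t^{2} - t$
$N{\left(j \right)} = -4 - 2 j \left(1 + j\right) + 4 j^{2} \left(1 + j\right)^{2}$ ($N{\left(j \right)} = -4 + \left(\left(j + j\right) \left(j + 1\right)\right)^{2} - \left(j + j\right) \left(j + 1\right) = -4 + \left(2 j \left(1 + j\right)\right)^{2} - 2 j \left(1 + j\right) = -4 + 4 j^{2} \left(1 + j\right)^{2} - 2 j \left(1 + j\right) = -4 - 2 j \left(1 + j\right) + 4 j^{2} \left(1 + j\right)^{2}$)
$F = 3110$ ($F = 3 + \left(1512 + 1595\right) = 3 + 3107 = 3110$)
$F N{\left(r \right)} = 3110 \left(-4 - 6 \left(1 + 3\right) + 4 \cdot 3^{2} \left(1 + 3\right)^{2}\right) = 3110 \left(-4 - 6 \cdot 4 + 4 \cdot 9 \cdot 4^{2}\right) = 3110 \left(-4 - 24 + 4 \cdot 9 \cdot 16\right) = 3110 \left(-4 - 24 + 576\right) = 3110 \cdot 548 = 1704280$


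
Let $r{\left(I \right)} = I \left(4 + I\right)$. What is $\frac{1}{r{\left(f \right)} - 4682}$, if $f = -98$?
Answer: $\frac{1}{4530} \approx 0.00022075$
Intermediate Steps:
$\frac{1}{r{\left(f \right)} - 4682} = \frac{1}{- 98 \left(4 - 98\right) - 4682} = \frac{1}{\left(-98\right) \left(-94\right) - 4682} = \frac{1}{9212 - 4682} = \frac{1}{4530}$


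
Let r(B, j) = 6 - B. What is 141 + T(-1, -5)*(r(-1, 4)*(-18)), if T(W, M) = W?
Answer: 267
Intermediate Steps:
141 + T(-1, -5)*(r(-1, 4)*(-18)) = 141 - (6 - 1*(-1))*(-18) = 141 - (6 + 1)*(-18) = 141 - 7*(-18) = 141 - 1*(-126) = 141 + 126 = 267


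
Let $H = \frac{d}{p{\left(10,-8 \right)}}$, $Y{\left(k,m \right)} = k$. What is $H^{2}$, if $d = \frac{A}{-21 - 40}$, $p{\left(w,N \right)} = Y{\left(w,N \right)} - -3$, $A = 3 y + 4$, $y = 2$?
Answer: $\frac{100}{628849} \approx 0.00015902$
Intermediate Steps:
$A = 10$ ($A = 3 \cdot 2 + 4 = 6 + 4 = 10$)
$p{\left(w,N \right)} = 3 + w$ ($p{\left(w,N \right)} = w - -3 = w + 3 = 3 + w$)
$d = - \frac{10}{61}$ ($d = \frac{10}{-21 - 40} = \frac{10}{-61} = 10 \left(- \frac{1}{61}\right) = - \frac{10}{61} \approx -0.16393$)
$H = - \frac{10}{793}$ ($H = - \frac{10}{61 \left(3 + 10\right)} = - \frac{10}{61 \cdot 13} = \left(- \frac{10}{61}\right) \frac{1}{13} = - \frac{10}{793} \approx -0.01261$)
$H^{2} = \left(- \frac{10}{793}\right)^{2} = \frac{100}{628849}$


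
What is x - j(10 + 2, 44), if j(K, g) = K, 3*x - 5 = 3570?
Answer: 3539/3 ≈ 1179.7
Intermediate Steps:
x = 3575/3 (x = 5/3 + (1/3)*3570 = 5/3 + 1190 = 3575/3 ≈ 1191.7)
x - j(10 + 2, 44) = 3575/3 - (10 + 2) = 3575/3 - 1*12 = 3575/3 - 12 = 3539/3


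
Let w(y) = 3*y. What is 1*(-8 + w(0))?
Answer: -8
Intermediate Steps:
1*(-8 + w(0)) = 1*(-8 + 3*0) = 1*(-8 + 0) = 1*(-8) = -8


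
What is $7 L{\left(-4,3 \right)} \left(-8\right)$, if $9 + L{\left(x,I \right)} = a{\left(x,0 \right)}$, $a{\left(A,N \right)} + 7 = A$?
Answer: $1120$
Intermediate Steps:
$a{\left(A,N \right)} = -7 + A$
$L{\left(x,I \right)} = -16 + x$ ($L{\left(x,I \right)} = -9 + \left(-7 + x\right) = -16 + x$)
$7 L{\left(-4,3 \right)} \left(-8\right) = 7 \left(-16 - 4\right) \left(-8\right) = 7 \left(-20\right) \left(-8\right) = \left(-140\right) \left(-8\right) = 1120$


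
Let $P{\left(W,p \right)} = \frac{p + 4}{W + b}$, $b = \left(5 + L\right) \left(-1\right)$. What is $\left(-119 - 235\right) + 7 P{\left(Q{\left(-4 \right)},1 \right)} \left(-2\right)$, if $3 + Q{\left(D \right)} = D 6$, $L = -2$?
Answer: $- \frac{1055}{3} \approx -351.67$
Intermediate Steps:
$b = -3$ ($b = \left(5 - 2\right) \left(-1\right) = 3 \left(-1\right) = -3$)
$Q{\left(D \right)} = -3 + 6 D$ ($Q{\left(D \right)} = -3 + D 6 = -3 + 6 D$)
$P{\left(W,p \right)} = \frac{4 + p}{-3 + W}$ ($P{\left(W,p \right)} = \frac{p + 4}{W - 3} = \frac{4 + p}{-3 + W}$)
$\left(-119 - 235\right) + 7 P{\left(Q{\left(-4 \right)},1 \right)} \left(-2\right) = \left(-119 - 235\right) + 7 \frac{4 + 1}{-3 + \left(-3 + 6 \left(-4\right)\right)} \left(-2\right) = -354 + 7 \frac{1}{-3 - 27} \cdot 5 \left(-2\right) = -354 + 7 \frac{1}{-30} \cdot 5 \left(-2\right) = -354 + 7 \left(\left(- \frac{1}{30}\right) 5\right) \left(-2\right) = -354 + 7 \left(- \frac{1}{6}\right) \left(-2\right) = -354 - - \frac{7}{3} = -354 + \frac{7}{3} = - \frac{1055}{3}$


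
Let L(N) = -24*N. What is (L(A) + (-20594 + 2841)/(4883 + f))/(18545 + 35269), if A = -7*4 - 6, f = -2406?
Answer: 2003479/133297278 ≈ 0.015030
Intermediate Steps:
A = -34 (A = -28 - 6 = -34)
(L(A) + (-20594 + 2841)/(4883 + f))/(18545 + 35269) = (-24*(-34) + (-20594 + 2841)/(4883 - 2406))/(18545 + 35269) = (816 - 17753/2477)/53814 = (816 - 17753*1/2477)*(1/53814) = (816 - 17753/2477)*(1/53814) = (2003479/2477)*(1/53814) = 2003479/133297278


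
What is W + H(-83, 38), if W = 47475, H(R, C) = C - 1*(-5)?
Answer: 47518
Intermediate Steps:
H(R, C) = 5 + C (H(R, C) = C + 5 = 5 + C)
W + H(-83, 38) = 47475 + (5 + 38) = 47475 + 43 = 47518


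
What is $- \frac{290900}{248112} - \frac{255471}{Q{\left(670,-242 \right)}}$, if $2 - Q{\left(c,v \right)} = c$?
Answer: $\frac{1974721861}{5179338} \approx 381.27$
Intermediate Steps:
$Q{\left(c,v \right)} = 2 - c$
$- \frac{290900}{248112} - \frac{255471}{Q{\left(670,-242 \right)}} = - \frac{290900}{248112} - \frac{255471}{2 - 670} = \left(-290900\right) \frac{1}{248112} - \frac{255471}{2 - 670} = - \frac{72725}{62028} - \frac{255471}{-668} = - \frac{72725}{62028} - - \frac{255471}{668} = - \frac{72725}{62028} + \frac{255471}{668} = \frac{1974721861}{5179338}$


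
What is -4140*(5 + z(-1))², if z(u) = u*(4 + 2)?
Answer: -4140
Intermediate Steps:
z(u) = 6*u (z(u) = u*6 = 6*u)
-4140*(5 + z(-1))² = -4140*(5 + 6*(-1))² = -4140*(5 - 6)² = -4140*(-1)² = -4140*1 = -4140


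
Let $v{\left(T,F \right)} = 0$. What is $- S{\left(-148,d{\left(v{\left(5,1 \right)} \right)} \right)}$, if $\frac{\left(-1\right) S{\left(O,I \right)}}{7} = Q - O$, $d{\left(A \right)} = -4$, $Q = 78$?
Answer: $1582$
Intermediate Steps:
$S{\left(O,I \right)} = -546 + 7 O$ ($S{\left(O,I \right)} = - 7 \left(78 - O\right) = -546 + 7 O$)
$- S{\left(-148,d{\left(v{\left(5,1 \right)} \right)} \right)} = - (-546 + 7 \left(-148\right)) = - (-546 - 1036) = \left(-1\right) \left(-1582\right) = 1582$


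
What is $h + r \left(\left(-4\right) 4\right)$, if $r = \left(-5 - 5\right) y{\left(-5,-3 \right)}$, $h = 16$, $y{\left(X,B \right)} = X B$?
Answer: $2416$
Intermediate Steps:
$y{\left(X,B \right)} = B X$
$r = -150$ ($r = \left(-5 - 5\right) \left(\left(-3\right) \left(-5\right)\right) = \left(-10\right) 15 = -150$)
$h + r \left(\left(-4\right) 4\right) = 16 - 150 \left(\left(-4\right) 4\right) = 16 - -2400 = 16 + 2400 = 2416$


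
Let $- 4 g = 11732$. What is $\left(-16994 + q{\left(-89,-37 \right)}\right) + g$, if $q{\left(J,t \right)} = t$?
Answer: $-19964$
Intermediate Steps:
$g = -2933$ ($g = \left(- \frac{1}{4}\right) 11732 = -2933$)
$\left(-16994 + q{\left(-89,-37 \right)}\right) + g = \left(-16994 - 37\right) - 2933 = -17031 - 2933 = -19964$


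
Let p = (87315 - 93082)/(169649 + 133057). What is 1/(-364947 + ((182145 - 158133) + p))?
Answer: -302706/103203075877 ≈ -2.9331e-6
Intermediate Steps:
p = -5767/302706 ≈ -0.019051
1/(-364947 + ((182145 - 158133) + p)) = 1/(-364947 + ((182145 - 158133) - 5767/302706)) = 1/(-364947 + (24012 - 5767/302706)) = 1/(-364947 + 7268570705/302706) = 1/(-103203075877/302706) = -302706/103203075877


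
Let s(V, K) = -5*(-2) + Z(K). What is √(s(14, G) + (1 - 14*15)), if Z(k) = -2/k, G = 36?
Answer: I*√7166/6 ≈ 14.109*I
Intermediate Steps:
s(V, K) = 10 - 2/K (s(V, K) = -5*(-2) - 2/K = 10 - 2/K)
√(s(14, G) + (1 - 14*15)) = √((10 - 2/36) + (1 - 14*15)) = √((10 - 2*1/36) + (1 - 210)) = √((10 - 1/18) - 209) = √(179/18 - 209) = √(-3583/18) = I*√7166/6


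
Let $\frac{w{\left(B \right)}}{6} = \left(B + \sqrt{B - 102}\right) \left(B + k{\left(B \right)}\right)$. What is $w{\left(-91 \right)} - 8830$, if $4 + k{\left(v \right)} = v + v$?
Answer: $142412 - 1662 i \sqrt{193} \approx 1.4241 \cdot 10^{5} - 23089.0 i$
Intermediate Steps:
$k{\left(v \right)} = -4 + 2 v$ ($k{\left(v \right)} = -4 + \left(v + v\right) = -4 + 2 v$)
$w{\left(B \right)} = 6 \left(-4 + 3 B\right) \left(B + \sqrt{-102 + B}\right)$ ($w{\left(B \right)} = 6 \left(B + \sqrt{B - 102}\right) \left(B + \left(-4 + 2 B\right)\right) = 6 \left(B + \sqrt{-102 + B}\right) \left(-4 + 3 B\right) = 6 \left(-4 + 3 B\right) \left(B + \sqrt{-102 + B}\right)$)
$w{\left(-91 \right)} - 8830 = \left(\left(-24\right) \left(-91\right) - 24 \sqrt{-102 - 91} + 18 \left(-91\right)^{2} + 18 \left(-91\right) \sqrt{-102 - 91}\right) - 8830 = \left(2184 - 24 \sqrt{-193} + 18 \cdot 8281 + 18 \left(-91\right) \sqrt{-193}\right) - 8830 = \left(2184 - 24 i \sqrt{193} + 149058 + 18 \left(-91\right) i \sqrt{193}\right) - 8830 = \left(2184 - 24 i \sqrt{193} + 149058 - 1638 i \sqrt{193}\right) - 8830 = \left(151242 - 1662 i \sqrt{193}\right) - 8830 = 142412 - 1662 i \sqrt{193}$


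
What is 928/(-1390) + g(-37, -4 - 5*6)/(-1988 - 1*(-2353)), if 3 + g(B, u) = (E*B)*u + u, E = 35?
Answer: 1216231/10147 ≈ 119.86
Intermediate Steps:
g(B, u) = -3 + u + 35*B*u (g(B, u) = -3 + ((35*B)*u + u) = -3 + (35*B*u + u) = -3 + (u + 35*B*u) = -3 + u + 35*B*u)
928/(-1390) + g(-37, -4 - 5*6)/(-1988 - 1*(-2353)) = 928/(-1390) + (-3 + (-4 - 5*6) + 35*(-37)*(-4 - 5*6))/(-1988 - 1*(-2353)) = 928*(-1/1390) + (-3 + (-4 - 30) + 35*(-37)*(-4 - 30))/(-1988 + 2353) = -464/695 + (-3 - 34 + 35*(-37)*(-34))/365 = -464/695 + (-3 - 34 + 44030)*(1/365) = -464/695 + 43993*(1/365) = -464/695 + 43993/365 = 1216231/10147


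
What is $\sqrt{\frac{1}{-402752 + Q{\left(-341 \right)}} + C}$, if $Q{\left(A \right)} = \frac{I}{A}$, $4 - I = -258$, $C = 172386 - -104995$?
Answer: $\frac{3 \sqrt{581326373685199560518}}{137338694} \approx 526.67$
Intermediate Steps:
$C = 277381$ ($C = 172386 + 104995 = 277381$)
$I = 262$ ($I = 4 - -258 = 4 + 258 = 262$)
$Q{\left(A \right)} = \frac{262}{A}$
$\sqrt{\frac{1}{-402752 + Q{\left(-341 \right)}} + C} = \sqrt{\frac{1}{-402752 + \frac{262}{-341}} + 277381} = \sqrt{\frac{1}{-402752 + 262 \left(- \frac{1}{341}\right)} + 277381} = \sqrt{\frac{1}{-402752 - \frac{262}{341}} + 277381} = \sqrt{\frac{1}{- \frac{137338694}{341}} + 277381} = \sqrt{- \frac{341}{137338694} + 277381} = \sqrt{\frac{38095144280073}{137338694}} = \frac{3 \sqrt{581326373685199560518}}{137338694}$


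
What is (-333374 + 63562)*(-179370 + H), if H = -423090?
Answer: 162550937520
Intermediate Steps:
(-333374 + 63562)*(-179370 + H) = (-333374 + 63562)*(-179370 - 423090) = -269812*(-602460) = 162550937520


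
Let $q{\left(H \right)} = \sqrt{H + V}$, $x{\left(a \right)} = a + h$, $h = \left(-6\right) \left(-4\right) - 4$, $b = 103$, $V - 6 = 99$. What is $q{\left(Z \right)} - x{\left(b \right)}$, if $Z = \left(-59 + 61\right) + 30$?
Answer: $-123 + \sqrt{137} \approx -111.3$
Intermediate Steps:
$V = 105$ ($V = 6 + 99 = 105$)
$h = 20$ ($h = 24 - 4 = 20$)
$x{\left(a \right)} = 20 + a$ ($x{\left(a \right)} = a + 20 = 20 + a$)
$Z = 32$ ($Z = 2 + 30 = 32$)
$q{\left(H \right)} = \sqrt{105 + H}$ ($q{\left(H \right)} = \sqrt{H + 105} = \sqrt{105 + H}$)
$q{\left(Z \right)} - x{\left(b \right)} = \sqrt{105 + 32} - \left(20 + 103\right) = \sqrt{137} - 123 = -123 + \sqrt{137}$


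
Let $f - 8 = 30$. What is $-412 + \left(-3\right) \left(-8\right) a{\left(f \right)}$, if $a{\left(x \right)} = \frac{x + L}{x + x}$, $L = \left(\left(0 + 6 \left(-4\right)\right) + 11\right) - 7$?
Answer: $- \frac{7720}{19} \approx -406.32$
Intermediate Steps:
$f = 38$ ($f = 8 + 30 = 38$)
$L = -20$ ($L = \left(\left(0 - 24\right) + 11\right) - 7 = \left(-24 + 11\right) - 7 = -13 - 7 = -20$)
$a{\left(x \right)} = \frac{-20 + x}{2 x}$ ($a{\left(x \right)} = \frac{x - 20}{x + x} = \frac{-20 + x}{2 x}$)
$-412 + \left(-3\right) \left(-8\right) a{\left(f \right)} = -412 + \left(-3\right) \left(-8\right) \frac{-20 + 38}{2 \cdot 38} = -412 + 24 \cdot \frac{1}{2} \cdot \frac{1}{38} \cdot 18 = -412 + 24 \cdot \frac{9}{38} = -412 + \frac{108}{19} = - \frac{7720}{19}$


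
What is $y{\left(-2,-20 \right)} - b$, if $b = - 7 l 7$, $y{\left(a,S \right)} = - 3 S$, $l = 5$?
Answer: $305$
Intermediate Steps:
$b = -245$ ($b = \left(-7\right) 5 \cdot 7 = \left(-35\right) 7 = -245$)
$y{\left(-2,-20 \right)} - b = \left(-3\right) \left(-20\right) - -245 = 60 + 245 = 305$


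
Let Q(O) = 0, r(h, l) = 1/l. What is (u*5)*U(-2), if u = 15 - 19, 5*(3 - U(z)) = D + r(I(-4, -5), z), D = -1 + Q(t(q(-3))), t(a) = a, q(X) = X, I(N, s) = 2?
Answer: -66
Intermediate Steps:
D = -1 (D = -1 + 0 = -1)
U(z) = 16/5 - 1/(5*z) (U(z) = 3 - (-1 + 1/z)/5 = 3 + (⅕ - 1/(5*z)) = 16/5 - 1/(5*z))
u = -4
(u*5)*U(-2) = (-4*5)*((⅕)*(-1 + 16*(-2))/(-2)) = -4*(-1)*(-1 - 32)/2 = -4*(-1)*(-33)/2 = -20*33/10 = -66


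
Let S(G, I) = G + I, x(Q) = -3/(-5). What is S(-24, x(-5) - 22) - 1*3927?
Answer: -19862/5 ≈ -3972.4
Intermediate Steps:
x(Q) = 3/5 (x(Q) = -3*(-1/5) = 3/5)
S(-24, x(-5) - 22) - 1*3927 = (-24 + (3/5 - 22)) - 1*3927 = (-24 - 107/5) - 3927 = -227/5 - 3927 = -19862/5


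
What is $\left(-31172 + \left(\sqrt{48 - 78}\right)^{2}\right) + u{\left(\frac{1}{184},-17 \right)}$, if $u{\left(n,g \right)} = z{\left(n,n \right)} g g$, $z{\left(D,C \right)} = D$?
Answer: $- \frac{5740879}{184} \approx -31200.0$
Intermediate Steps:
$u{\left(n,g \right)} = n g^{2}$ ($u{\left(n,g \right)} = n g g = g n g = n g^{2}$)
$\left(-31172 + \left(\sqrt{48 - 78}\right)^{2}\right) + u{\left(\frac{1}{184},-17 \right)} = \left(-31172 + \left(\sqrt{48 - 78}\right)^{2}\right) + \frac{\left(-17\right)^{2}}{184} = \left(-31172 + \left(\sqrt{-30}\right)^{2}\right) + \frac{1}{184} \cdot 289 = \left(-31172 + \left(i \sqrt{30}\right)^{2}\right) + \frac{289}{184} = \left(-31172 - 30\right) + \frac{289}{184} = -31202 + \frac{289}{184} = - \frac{5740879}{184}$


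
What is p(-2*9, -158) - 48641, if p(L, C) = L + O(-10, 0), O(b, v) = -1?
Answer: -48660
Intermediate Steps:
p(L, C) = -1 + L (p(L, C) = L - 1 = -1 + L)
p(-2*9, -158) - 48641 = (-1 - 2*9) - 48641 = (-1 - 18) - 48641 = -19 - 48641 = -48660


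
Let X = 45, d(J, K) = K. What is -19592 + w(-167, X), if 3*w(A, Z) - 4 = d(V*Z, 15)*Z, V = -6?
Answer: -58097/3 ≈ -19366.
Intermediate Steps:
w(A, Z) = 4/3 + 5*Z (w(A, Z) = 4/3 + (15*Z)/3 = 4/3 + 5*Z)
-19592 + w(-167, X) = -19592 + (4/3 + 5*45) = -19592 + (4/3 + 225) = -19592 + 679/3 = -58097/3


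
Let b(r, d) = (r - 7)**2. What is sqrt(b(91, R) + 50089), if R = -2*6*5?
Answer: sqrt(57145) ≈ 239.05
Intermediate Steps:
R = -60 (R = -12*5 = -60)
b(r, d) = (-7 + r)**2
sqrt(b(91, R) + 50089) = sqrt((-7 + 91)**2 + 50089) = sqrt(84**2 + 50089) = sqrt(7056 + 50089) = sqrt(57145)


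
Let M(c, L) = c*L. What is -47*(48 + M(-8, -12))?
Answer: -6768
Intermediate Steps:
M(c, L) = L*c
-47*(48 + M(-8, -12)) = -47*(48 - 12*(-8)) = -47*(48 + 96) = -47*144 = -6768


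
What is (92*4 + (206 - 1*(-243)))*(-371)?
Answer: -303107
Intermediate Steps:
(92*4 + (206 - 1*(-243)))*(-371) = (368 + (206 + 243))*(-371) = (368 + 449)*(-371) = 817*(-371) = -303107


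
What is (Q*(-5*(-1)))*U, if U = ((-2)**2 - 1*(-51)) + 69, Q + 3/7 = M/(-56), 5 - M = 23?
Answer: -465/7 ≈ -66.429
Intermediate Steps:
M = -18 (M = 5 - 1*23 = 5 - 23 = -18)
Q = -3/28 (Q = -3/7 - 18/(-56) = -3/7 - 18*(-1/56) = -3/7 + 9/28 = -3/28 ≈ -0.10714)
U = 124 (U = (4 + 51) + 69 = 55 + 69 = 124)
(Q*(-5*(-1)))*U = -(-15)*(-1)/28*124 = -3/28*5*124 = -15/28*124 = -465/7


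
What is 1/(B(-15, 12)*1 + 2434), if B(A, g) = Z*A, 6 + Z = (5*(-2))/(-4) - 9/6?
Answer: 1/2509 ≈ 0.00039857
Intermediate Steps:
Z = -5 (Z = -6 + ((5*(-2))/(-4) - 9/6) = -6 + (-10*(-¼) - 9*⅙) = -6 + (5/2 - 3/2) = -6 + 1 = -5)
B(A, g) = -5*A
1/(B(-15, 12)*1 + 2434) = 1/(-5*(-15)*1 + 2434) = 1/(75*1 + 2434) = 1/(75 + 2434) = 1/2509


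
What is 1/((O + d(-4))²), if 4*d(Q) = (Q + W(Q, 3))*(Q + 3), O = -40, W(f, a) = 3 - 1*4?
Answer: 16/24025 ≈ 0.00066597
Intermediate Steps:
W(f, a) = -1 (W(f, a) = 3 - 4 = -1)
d(Q) = (-1 + Q)*(3 + Q)/4 (d(Q) = ((Q - 1)*(Q + 3))/4 = ((-1 + Q)*(3 + Q))/4 = (-1 + Q)*(3 + Q)/4)
1/((O + d(-4))²) = 1/((-40 + (-¾ + (½)*(-4) + (¼)*(-4)²))²) = 1/((-40 + (-¾ - 2 + (¼)*16))²) = 1/((-40 + (-¾ - 2 + 4))²) = 1/((-40 + 5/4)²) = 1/((-155/4)²) = 1/(24025/16) = 16/24025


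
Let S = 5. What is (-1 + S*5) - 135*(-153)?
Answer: 20679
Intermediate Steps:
(-1 + S*5) - 135*(-153) = (-1 + 5*5) - 135*(-153) = (-1 + 25) + 20655 = 24 + 20655 = 20679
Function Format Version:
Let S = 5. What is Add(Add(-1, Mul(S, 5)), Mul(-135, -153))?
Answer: 20679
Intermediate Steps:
Add(Add(-1, Mul(S, 5)), Mul(-135, -153)) = Add(Add(-1, Mul(5, 5)), Mul(-135, -153)) = Add(Add(-1, 25), 20655) = Add(24, 20655) = 20679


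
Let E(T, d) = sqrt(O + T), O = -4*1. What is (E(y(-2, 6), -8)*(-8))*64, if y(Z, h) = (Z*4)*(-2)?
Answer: -1024*sqrt(3) ≈ -1773.6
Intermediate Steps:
O = -4
y(Z, h) = -8*Z (y(Z, h) = (4*Z)*(-2) = -8*Z)
E(T, d) = sqrt(-4 + T)
(E(y(-2, 6), -8)*(-8))*64 = (sqrt(-4 - 8*(-2))*(-8))*64 = (sqrt(-4 + 16)*(-8))*64 = (sqrt(12)*(-8))*64 = ((2*sqrt(3))*(-8))*64 = -16*sqrt(3)*64 = -1024*sqrt(3)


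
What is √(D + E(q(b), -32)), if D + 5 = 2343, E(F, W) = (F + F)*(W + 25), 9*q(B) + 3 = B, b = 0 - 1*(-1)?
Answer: 7*√430/3 ≈ 48.385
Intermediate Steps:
b = 1 (b = 0 + 1 = 1)
q(B) = -⅓ + B/9
E(F, W) = 2*F*(25 + W) (E(F, W) = (2*F)*(25 + W) = 2*F*(25 + W))
D = 2338 (D = -5 + 2343 = 2338)
√(D + E(q(b), -32)) = √(2338 + 2*(-⅓ + (⅑)*1)*(25 - 32)) = √(2338 + 2*(-⅓ + ⅑)*(-7)) = √(2338 + 2*(-2/9)*(-7)) = √(2338 + 28/9) = √(21070/9) = 7*√430/3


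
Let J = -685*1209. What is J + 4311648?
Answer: 3483483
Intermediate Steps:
J = -828165
J + 4311648 = -828165 + 4311648 = 3483483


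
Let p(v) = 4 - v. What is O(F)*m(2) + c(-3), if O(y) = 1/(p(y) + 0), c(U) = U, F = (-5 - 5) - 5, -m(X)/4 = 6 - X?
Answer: -73/19 ≈ -3.8421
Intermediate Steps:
m(X) = -24 + 4*X (m(X) = -4*(6 - X) = -24 + 4*X)
F = -15 (F = -10 - 5 = -15)
O(y) = 1/(4 - y) (O(y) = 1/((4 - y) + 0) = 1/(4 - y))
O(F)*m(2) + c(-3) = (-1/(-4 - 15))*(-24 + 4*2) - 3 = (-1/(-19))*(-24 + 8) - 3 = -1*(-1/19)*(-16) - 3 = (1/19)*(-16) - 3 = -16/19 - 3 = -73/19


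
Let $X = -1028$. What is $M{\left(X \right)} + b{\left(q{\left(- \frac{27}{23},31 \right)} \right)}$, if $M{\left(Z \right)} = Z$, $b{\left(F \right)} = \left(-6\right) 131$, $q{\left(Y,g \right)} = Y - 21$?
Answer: $-1814$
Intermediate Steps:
$q{\left(Y,g \right)} = -21 + Y$
$b{\left(F \right)} = -786$
$M{\left(X \right)} + b{\left(q{\left(- \frac{27}{23},31 \right)} \right)} = -1028 - 786 = -1814$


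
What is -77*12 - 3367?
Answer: -4291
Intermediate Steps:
-77*12 - 3367 = -924 - 3367 = -4291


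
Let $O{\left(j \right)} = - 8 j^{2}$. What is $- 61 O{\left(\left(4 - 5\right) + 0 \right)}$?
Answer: $488$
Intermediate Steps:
$- 61 O{\left(\left(4 - 5\right) + 0 \right)} = - 61 \left(- 8 \left(\left(4 - 5\right) + 0\right)^{2}\right) = - 61 \left(- 8 \left(-1 + 0\right)^{2}\right) = - 61 \left(- 8 \left(-1\right)^{2}\right) = - 61 \left(\left(-8\right) 1\right) = \left(-61\right) \left(-8\right) = 488$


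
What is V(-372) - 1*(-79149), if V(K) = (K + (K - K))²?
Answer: 217533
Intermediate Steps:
V(K) = K² (V(K) = (K + 0)² = K²)
V(-372) - 1*(-79149) = (-372)² - 1*(-79149) = 138384 + 79149 = 217533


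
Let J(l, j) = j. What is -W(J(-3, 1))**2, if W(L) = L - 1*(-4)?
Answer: -25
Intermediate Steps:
W(L) = 4 + L (W(L) = L + 4 = 4 + L)
-W(J(-3, 1))**2 = -(4 + 1)**2 = -1*5**2 = -1*25 = -25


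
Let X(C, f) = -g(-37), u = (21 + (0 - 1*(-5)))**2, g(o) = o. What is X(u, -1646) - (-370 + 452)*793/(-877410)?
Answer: 16264598/438705 ≈ 37.074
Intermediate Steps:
u = 676 (u = (21 + (0 + 5))**2 = (21 + 5)**2 = 26**2 = 676)
X(C, f) = 37 (X(C, f) = -1*(-37) = 37)
X(u, -1646) - (-370 + 452)*793/(-877410) = 37 - (-370 + 452)*793/(-877410) = 37 - 82*793*(-1)/877410 = 37 - 65026*(-1)/877410 = 37 - 1*(-32513/438705) = 37 + 32513/438705 = 16264598/438705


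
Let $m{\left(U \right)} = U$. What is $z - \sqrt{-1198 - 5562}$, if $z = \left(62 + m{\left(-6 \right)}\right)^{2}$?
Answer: $3136 - 26 i \sqrt{10} \approx 3136.0 - 82.219 i$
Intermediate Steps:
$z = 3136$ ($z = \left(62 - 6\right)^{2} = 56^{2} = 3136$)
$z - \sqrt{-1198 - 5562} = 3136 - \sqrt{-1198 - 5562} = 3136 - \sqrt{-6760} = 3136 - 26 i \sqrt{10}$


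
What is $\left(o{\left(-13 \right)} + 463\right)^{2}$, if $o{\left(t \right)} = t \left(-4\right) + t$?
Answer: $252004$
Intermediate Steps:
$o{\left(t \right)} = - 3 t$ ($o{\left(t \right)} = - 4 t + t = - 3 t$)
$\left(o{\left(-13 \right)} + 463\right)^{2} = \left(\left(-3\right) \left(-13\right) + 463\right)^{2} = \left(39 + 463\right)^{2} = 502^{2} = 252004$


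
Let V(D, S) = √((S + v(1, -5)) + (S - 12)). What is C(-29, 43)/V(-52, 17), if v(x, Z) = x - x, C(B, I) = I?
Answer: 43*√22/22 ≈ 9.1676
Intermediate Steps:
v(x, Z) = 0
V(D, S) = √(-12 + 2*S) (V(D, S) = √((S + 0) + (S - 12)) = √(S + (-12 + S)) = √(-12 + 2*S))
C(-29, 43)/V(-52, 17) = 43/(√(-12 + 2*17)) = 43/(√(-12 + 34)) = 43/(√22) = 43*(√22/22) = 43*√22/22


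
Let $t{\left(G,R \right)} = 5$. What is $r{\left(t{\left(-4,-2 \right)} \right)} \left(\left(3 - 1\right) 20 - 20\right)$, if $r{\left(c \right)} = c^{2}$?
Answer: $500$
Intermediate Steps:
$r{\left(t{\left(-4,-2 \right)} \right)} \left(\left(3 - 1\right) 20 - 20\right) = 5^{2} \left(\left(3 - 1\right) 20 - 20\right) = 25 \left(2 \cdot 20 - 20\right) = 25 \left(40 - 20\right) = 25 \cdot 20 = 500$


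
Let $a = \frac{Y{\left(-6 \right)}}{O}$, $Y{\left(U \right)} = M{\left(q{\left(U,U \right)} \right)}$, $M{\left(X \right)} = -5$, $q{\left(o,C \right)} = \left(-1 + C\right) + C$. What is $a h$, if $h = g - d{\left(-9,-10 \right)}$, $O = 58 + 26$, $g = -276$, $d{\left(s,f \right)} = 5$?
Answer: $\frac{1405}{84} \approx 16.726$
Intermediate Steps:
$q{\left(o,C \right)} = -1 + 2 C$
$Y{\left(U \right)} = -5$
$O = 84$
$h = -281$ ($h = -276 - 5 = -281$)
$a = - \frac{5}{84} \approx -0.059524$
$a h = \left(- \frac{5}{84}\right) \left(-281\right) = \frac{1405}{84}$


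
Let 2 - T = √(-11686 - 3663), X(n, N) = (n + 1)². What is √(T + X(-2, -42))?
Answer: √(3 - I*√15349) ≈ 7.9664 - 7.7758*I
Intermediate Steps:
X(n, N) = (1 + n)²
T = 2 - I*√15349 (T = 2 - √(-11686 - 3663) = 2 - √(-15349) = 2 - I*√15349 ≈ 2.0 - 123.89*I)
√(T + X(-2, -42)) = √((2 - I*√15349) + (1 - 2)²) = √((2 - I*√15349) + (-1)²) = √((2 - I*√15349) + 1) = √(3 - I*√15349)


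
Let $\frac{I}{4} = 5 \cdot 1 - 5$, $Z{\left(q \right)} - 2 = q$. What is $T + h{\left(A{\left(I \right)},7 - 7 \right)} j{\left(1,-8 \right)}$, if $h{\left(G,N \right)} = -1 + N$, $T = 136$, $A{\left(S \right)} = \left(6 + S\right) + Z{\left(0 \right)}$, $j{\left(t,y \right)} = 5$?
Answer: $131$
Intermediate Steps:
$Z{\left(q \right)} = 2 + q$
$I = 0$ ($I = 4 \left(5 \cdot 1 - 5\right) = 4 \left(5 - 5\right) = 4 \cdot 0 = 0$)
$A{\left(S \right)} = 8 + S$ ($A{\left(S \right)} = \left(6 + S\right) + \left(2 + 0\right) = \left(6 + S\right) + 2 = 8 + S$)
$T + h{\left(A{\left(I \right)},7 - 7 \right)} j{\left(1,-8 \right)} = 136 + \left(-1 + \left(7 - 7\right)\right) 5 = 136 + \left(-1 + 0\right) 5 = 136 - 5 = 131$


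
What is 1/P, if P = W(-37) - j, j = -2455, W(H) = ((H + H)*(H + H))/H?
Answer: 1/2307 ≈ 0.00043346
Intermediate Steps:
W(H) = 4*H (W(H) = ((2*H)*(2*H))/H = (4*H²)/H = 4*H)
P = 2307 (P = 4*(-37) - 1*(-2455) = -148 + 2455 = 2307)
1/P = 1/2307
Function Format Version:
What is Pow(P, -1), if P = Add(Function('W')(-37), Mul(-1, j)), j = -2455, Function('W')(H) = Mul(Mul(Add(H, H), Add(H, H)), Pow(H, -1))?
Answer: Rational(1, 2307) ≈ 0.00043346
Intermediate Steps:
Function('W')(H) = Mul(4, H) (Function('W')(H) = Mul(Mul(Mul(2, H), Mul(2, H)), Pow(H, -1)) = Mul(Mul(4, Pow(H, 2)), Pow(H, -1)) = Mul(4, H))
P = 2307 (P = Add(Mul(4, -37), Mul(-1, -2455)) = Add(-148, 2455) = 2307)
Pow(P, -1) = Pow(2307, -1) = Rational(1, 2307)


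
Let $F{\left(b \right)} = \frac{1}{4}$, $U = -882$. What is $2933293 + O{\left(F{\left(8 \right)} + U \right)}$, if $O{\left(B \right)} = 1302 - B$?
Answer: $\frac{11741907}{4} \approx 2.9355 \cdot 10^{6}$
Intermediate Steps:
$F{\left(b \right)} = \frac{1}{4}$
$2933293 + O{\left(F{\left(8 \right)} + U \right)} = 2933293 + \left(1302 - \left(\frac{1}{4} - 882\right)\right) = 2933293 + \left(1302 - - \frac{3527}{4}\right) = 2933293 + \left(1302 + \frac{3527}{4}\right) = 2933293 + \frac{8735}{4} = \frac{11741907}{4}$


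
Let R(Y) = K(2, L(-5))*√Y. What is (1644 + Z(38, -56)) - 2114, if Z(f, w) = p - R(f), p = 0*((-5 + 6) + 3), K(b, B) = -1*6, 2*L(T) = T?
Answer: -470 + 6*√38 ≈ -433.01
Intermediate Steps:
L(T) = T/2
K(b, B) = -6
p = 0 (p = 0*(1 + 3) = 0*4 = 0)
R(Y) = -6*√Y
Z(f, w) = 6*√f (Z(f, w) = 0 - (-6)*√f = 0 + 6*√f = 6*√f)
(1644 + Z(38, -56)) - 2114 = (1644 + 6*√38) - 2114 = -470 + 6*√38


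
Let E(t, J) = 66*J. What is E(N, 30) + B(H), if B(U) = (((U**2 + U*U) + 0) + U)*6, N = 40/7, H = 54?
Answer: 37296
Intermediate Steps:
N = 40/7 (N = 40*(1/7) = 40/7 ≈ 5.7143)
B(U) = 6*U + 12*U**2 (B(U) = (((U**2 + U**2) + 0) + U)*6 = ((2*U**2 + 0) + U)*6 = (2*U**2 + U)*6 = (U + 2*U**2)*6 = 6*U + 12*U**2)
E(N, 30) + B(H) = 66*30 + 6*54*(1 + 2*54) = 1980 + 6*54*(1 + 108) = 1980 + 6*54*109 = 1980 + 35316 = 37296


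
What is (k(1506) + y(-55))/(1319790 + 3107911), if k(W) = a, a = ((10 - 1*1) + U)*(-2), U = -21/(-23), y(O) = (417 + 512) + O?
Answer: 19646/101837123 ≈ 0.00019292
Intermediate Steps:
y(O) = 929 + O
U = 21/23 (U = -21*(-1/23) = 21/23 ≈ 0.91304)
a = -456/23 (a = ((10 - 1*1) + 21/23)*(-2) = ((10 - 1) + 21/23)*(-2) = (9 + 21/23)*(-2) = (228/23)*(-2) = -456/23 ≈ -19.826)
k(W) = -456/23
(k(1506) + y(-55))/(1319790 + 3107911) = (-456/23 + (929 - 55))/(1319790 + 3107911) = (-456/23 + 874)/4427701 = (19646/23)*(1/4427701) = 19646/101837123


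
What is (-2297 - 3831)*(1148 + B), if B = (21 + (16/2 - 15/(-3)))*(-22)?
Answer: -2451200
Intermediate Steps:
B = -748 (B = (21 + (16*(½) - 15*(-⅓)))*(-22) = (21 + (8 + 5))*(-22) = (21 + 13)*(-22) = 34*(-22) = -748)
(-2297 - 3831)*(1148 + B) = (-2297 - 3831)*(1148 - 748) = -6128*400 = -2451200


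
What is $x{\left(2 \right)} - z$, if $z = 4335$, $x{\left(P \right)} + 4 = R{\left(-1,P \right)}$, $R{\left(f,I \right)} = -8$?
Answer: $-4347$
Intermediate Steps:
$x{\left(P \right)} = -12$ ($x{\left(P \right)} = -4 - 8 = -12$)
$x{\left(2 \right)} - z = -12 - 4335 = -4347$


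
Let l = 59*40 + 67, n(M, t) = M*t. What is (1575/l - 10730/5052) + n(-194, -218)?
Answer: 86422125793/2043534 ≈ 42291.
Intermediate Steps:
l = 2427 (l = 2360 + 67 = 2427)
(1575/l - 10730/5052) + n(-194, -218) = (1575/2427 - 10730/5052) - 194*(-218) = (1575*(1/2427) - 10730*1/5052) + 42292 = (525/809 - 5365/2526) + 42292 = -3014135/2043534 + 42292 = 86422125793/2043534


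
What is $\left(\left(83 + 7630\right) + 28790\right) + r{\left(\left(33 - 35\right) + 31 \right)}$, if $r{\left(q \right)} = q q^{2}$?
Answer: $60892$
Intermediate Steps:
$r{\left(q \right)} = q^{3}$
$\left(\left(83 + 7630\right) + 28790\right) + r{\left(\left(33 - 35\right) + 31 \right)} = \left(\left(83 + 7630\right) + 28790\right) + \left(\left(33 - 35\right) + 31\right)^{3} = \left(7713 + 28790\right) + \left(-2 + 31\right)^{3} = 36503 + 29^{3} = 36503 + 24389 = 60892$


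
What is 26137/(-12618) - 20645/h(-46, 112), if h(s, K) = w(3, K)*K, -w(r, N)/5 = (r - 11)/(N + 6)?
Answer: -1542796487/2826432 ≈ -545.85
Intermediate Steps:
w(r, N) = -5*(-11 + r)/(6 + N) (w(r, N) = -5*(r - 11)/(N + 6) = -5*(-11 + r)/(6 + N))
h(s, K) = 40*K/(6 + K) (h(s, K) = (5*(11 - 1*3)/(6 + K))*K = (5*(11 - 3)/(6 + K))*K = (5*8/(6 + K))*K = (40/(6 + K))*K = 40*K/(6 + K))
26137/(-12618) - 20645/h(-46, 112) = 26137/(-12618) - 20645/(40*112/(6 + 112)) = 26137*(-1/12618) - 20645/(40*112/118) = -26137/12618 - 20645/(40*112*(1/118)) = -26137/12618 - 20645/2240/59 = -26137/12618 - 20645*59/2240 = -26137/12618 - 243611/448 = -1542796487/2826432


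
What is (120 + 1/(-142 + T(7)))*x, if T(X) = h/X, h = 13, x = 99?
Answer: 1294843/109 ≈ 11879.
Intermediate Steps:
T(X) = 13/X
(120 + 1/(-142 + T(7)))*x = (120 + 1/(-142 + 13/7))*99 = (120 + 1/(-981/7))*99 = (120 - 7/981)*99 = (117713/981)*99 = 1294843/109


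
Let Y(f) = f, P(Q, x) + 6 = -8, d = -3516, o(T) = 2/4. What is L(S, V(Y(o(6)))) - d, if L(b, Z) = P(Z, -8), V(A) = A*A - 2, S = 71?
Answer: 3502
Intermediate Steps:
o(T) = ½ (o(T) = 2*(¼) = ½)
P(Q, x) = -14 (P(Q, x) = -6 - 8 = -14)
V(A) = -2 + A² (V(A) = A² - 2 = -2 + A²)
L(b, Z) = -14
L(S, V(Y(o(6)))) - d = -14 - 1*(-3516) = -14 + 3516 = 3502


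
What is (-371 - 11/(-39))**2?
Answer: 209033764/1521 ≈ 1.3743e+5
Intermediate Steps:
(-371 - 11/(-39))**2 = (-371 - 11*(-1/39))**2 = (-371 + 11/39)**2 = (-14458/39)**2 = 209033764/1521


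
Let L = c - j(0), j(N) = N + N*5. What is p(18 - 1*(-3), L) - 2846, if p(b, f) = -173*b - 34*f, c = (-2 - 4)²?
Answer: -7703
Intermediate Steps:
j(N) = 6*N (j(N) = N + 5*N = 6*N)
c = 36 (c = (-6)² = 36)
L = 36 (L = 36 - 6*0 = 36 - 1*0 = 36 + 0 = 36)
p(18 - 1*(-3), L) - 2846 = (-173*(18 - 1*(-3)) - 34*36) - 2846 = (-173*(18 + 3) - 1224) - 2846 = (-173*21 - 1224) - 2846 = (-3633 - 1224) - 2846 = -4857 - 2846 = -7703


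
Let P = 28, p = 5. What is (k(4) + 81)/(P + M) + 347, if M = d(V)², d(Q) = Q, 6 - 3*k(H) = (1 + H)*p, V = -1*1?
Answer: 30413/87 ≈ 349.57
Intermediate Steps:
V = -1
k(H) = ⅓ - 5*H/3 (k(H) = 2 - (1 + H)*5/3 = 2 - (5 + 5*H)/3 = 2 + (-5/3 - 5*H/3) = ⅓ - 5*H/3)
M = 1 (M = (-1)² = 1)
(k(4) + 81)/(P + M) + 347 = ((⅓ - 5/3*4) + 81)/(28 + 1) + 347 = ((⅓ - 20/3) + 81)/29 + 347 = (-19/3 + 81)*(1/29) + 347 = (224/3)*(1/29) + 347 = 224/87 + 347 = 30413/87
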